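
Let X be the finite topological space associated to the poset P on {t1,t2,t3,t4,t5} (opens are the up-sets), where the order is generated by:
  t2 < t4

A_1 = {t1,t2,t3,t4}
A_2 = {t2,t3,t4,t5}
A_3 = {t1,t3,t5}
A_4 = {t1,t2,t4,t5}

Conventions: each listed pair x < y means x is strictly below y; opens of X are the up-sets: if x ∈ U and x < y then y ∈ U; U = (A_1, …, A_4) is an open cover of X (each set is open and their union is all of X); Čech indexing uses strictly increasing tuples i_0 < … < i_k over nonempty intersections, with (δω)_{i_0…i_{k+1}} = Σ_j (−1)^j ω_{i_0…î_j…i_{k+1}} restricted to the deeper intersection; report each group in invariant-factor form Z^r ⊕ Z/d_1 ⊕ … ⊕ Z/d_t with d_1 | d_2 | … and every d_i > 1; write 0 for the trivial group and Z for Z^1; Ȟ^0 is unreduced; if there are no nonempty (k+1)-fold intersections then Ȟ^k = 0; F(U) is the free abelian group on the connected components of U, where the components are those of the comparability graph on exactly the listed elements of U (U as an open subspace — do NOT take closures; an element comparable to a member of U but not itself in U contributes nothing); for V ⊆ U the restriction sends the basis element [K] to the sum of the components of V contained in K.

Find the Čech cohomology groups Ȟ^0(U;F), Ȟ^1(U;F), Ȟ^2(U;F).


intersection data:
  A12={t2,t3,t4} A13={t1,t3} A14={t1,t2,t4} A23={t3,t5} A24={t2,t4,t5} A34={t1,t5}
  A123={t3} A124={t2,t4} A134={t1} A234={t5}
components per intersection:
  A1: {t1} {t2,t4} {t3}
  A2: {t2,t4} {t3} {t5}
  A3: {t1} {t3} {t5}
  A4: {t1} {t2,t4} {t5}
  A12: {t2,t4} {t3}
  A13: {t1} {t3}
  A14: {t1} {t2,t4}
  A23: {t3} {t5}
  A24: {t2,t4} {t5}
  A34: {t1} {t5}
  A123: {t3}
  A124: {t2,t4}
  A134: {t1}
  A234: {t5}
C dims 12,12,4; δ0: rk 8, SNF 1^8; δ1: rk 4, SNF 1^4
Ȟ^0 = (12 − 8) − 0 = 4, so Ȟ^0 ≅ Z^4
Ȟ^1 = (12 − 4) − 8 = 0, so Ȟ^1 ≅ 0
Ȟ^2 = (4 − 0) − 4 = 0, so Ȟ^2 ≅ 0

Ȟ^0 ≅ Z^4, Ȟ^1 ≅ 0, Ȟ^2 ≅ 0


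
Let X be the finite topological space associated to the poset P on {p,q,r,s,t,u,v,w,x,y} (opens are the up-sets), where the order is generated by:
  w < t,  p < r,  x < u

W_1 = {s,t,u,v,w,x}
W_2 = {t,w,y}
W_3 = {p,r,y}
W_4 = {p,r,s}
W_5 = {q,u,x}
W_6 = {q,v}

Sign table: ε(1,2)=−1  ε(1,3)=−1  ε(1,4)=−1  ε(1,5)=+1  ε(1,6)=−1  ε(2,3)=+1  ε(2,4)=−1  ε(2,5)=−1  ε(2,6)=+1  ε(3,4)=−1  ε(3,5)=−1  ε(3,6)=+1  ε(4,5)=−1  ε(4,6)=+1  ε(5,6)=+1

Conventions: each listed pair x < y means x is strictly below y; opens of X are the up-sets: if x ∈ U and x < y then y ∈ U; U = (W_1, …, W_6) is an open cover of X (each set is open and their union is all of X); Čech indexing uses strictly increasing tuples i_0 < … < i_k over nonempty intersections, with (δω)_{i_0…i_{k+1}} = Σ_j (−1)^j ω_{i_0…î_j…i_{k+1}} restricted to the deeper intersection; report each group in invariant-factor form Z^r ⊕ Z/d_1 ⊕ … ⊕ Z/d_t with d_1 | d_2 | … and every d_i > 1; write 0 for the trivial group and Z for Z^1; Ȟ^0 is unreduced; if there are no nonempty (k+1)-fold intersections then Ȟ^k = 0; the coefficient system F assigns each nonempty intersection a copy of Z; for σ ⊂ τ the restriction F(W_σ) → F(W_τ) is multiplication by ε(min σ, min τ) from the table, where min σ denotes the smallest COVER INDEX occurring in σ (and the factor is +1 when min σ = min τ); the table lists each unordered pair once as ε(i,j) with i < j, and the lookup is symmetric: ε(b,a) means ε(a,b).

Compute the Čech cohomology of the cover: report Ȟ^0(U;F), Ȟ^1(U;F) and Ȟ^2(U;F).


cover nerve:
  W12={t,w} W14={s} W15={u,x} W16={v} W23={y} W34={p,r} W56={q}
C dims 6,7; δ0: rk 6, SNF 1^5·2
Ȟ^0: (6−6)−0=0 ⇒ 0
Ȟ^1: (7−0)−6=1 plus torsion [2] ⇒ Z ⊕ Z/2
Ȟ^2: (0−0)−0=0 ⇒ 0

Ȟ^0 = 0, Ȟ^1 = Z ⊕ Z/2, Ȟ^2 = 0


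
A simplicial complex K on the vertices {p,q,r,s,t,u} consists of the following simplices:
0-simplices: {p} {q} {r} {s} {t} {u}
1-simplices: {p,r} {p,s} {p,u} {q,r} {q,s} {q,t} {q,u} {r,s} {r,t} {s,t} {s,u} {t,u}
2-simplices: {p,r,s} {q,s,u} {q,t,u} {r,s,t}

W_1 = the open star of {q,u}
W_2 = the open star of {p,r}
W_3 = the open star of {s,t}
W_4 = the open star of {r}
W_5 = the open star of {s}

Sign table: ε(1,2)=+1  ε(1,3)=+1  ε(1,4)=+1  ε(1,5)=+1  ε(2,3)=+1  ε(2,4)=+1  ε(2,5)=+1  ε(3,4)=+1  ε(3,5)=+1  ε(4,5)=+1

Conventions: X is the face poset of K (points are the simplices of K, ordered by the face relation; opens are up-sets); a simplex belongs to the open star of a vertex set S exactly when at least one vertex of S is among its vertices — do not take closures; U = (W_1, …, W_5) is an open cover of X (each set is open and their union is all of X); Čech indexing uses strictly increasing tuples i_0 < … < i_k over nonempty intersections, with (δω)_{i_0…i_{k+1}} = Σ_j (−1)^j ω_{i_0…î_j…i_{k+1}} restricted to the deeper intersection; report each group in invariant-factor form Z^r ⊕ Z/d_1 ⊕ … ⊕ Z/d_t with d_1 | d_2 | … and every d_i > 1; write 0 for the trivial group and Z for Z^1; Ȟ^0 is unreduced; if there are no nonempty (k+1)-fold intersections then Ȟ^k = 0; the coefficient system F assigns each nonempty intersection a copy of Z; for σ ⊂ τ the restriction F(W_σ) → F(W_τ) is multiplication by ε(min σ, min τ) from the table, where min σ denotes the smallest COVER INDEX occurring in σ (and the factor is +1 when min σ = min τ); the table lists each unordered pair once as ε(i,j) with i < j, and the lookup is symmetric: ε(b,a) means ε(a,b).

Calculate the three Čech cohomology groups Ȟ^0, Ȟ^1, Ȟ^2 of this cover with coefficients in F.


intersection data:
  W1={{q},{u},{p,u},{q,r},{q,s},{q,t},{q,u},{s,u},{t,u},{q,s,u},{q,t,u}} W2={{p},{r},{p,r},{p,s},{p,u},{q,r},{r,s},{r,t},{p,r,s},{r,s,t}} W3={{s},{t},{p,s},{q,s},{q,t},{r,s},{r,t},{s,t},{s,u},{t,u},{p,r,s},{q,s,u},{q,t,u},{r,s,t}} W4={{r},{p,r},{q,r},{r,s},{r,t},{p,r,s},{r,s,t}} W5={{s},{p,s},{q,s},{r,s},{s,t},{s,u},{p,r,s},{q,s,u},{r,s,t}}
  W12={{p,u},{q,r}} W13={{q,s},{q,t},{s,u},{t,u},{q,s,u},{q,t,u}} W14={{q,r}} W15={{q,s},{s,u},{q,s,u}} W23={{p,s},{r,s},{r,t},{p,r,s},{r,s,t}} W24={{r},{p,r},{q,r},{r,s},{r,t},{p,r,s},{r,s,t}} W25={{p,s},{r,s},{p,r,s},{r,s,t}} W34={{r,s},{r,t},{p,r,s},{r,s,t}} W35={{s},{p,s},{q,s},{r,s},{s,t},{s,u},{p,r,s},{q,s,u},{r,s,t}} W45={{r,s},{p,r,s},{r,s,t}}
  W124={{q,r}} W135={{q,s},{s,u},{q,s,u}} W234={{r,s},{r,t},{p,r,s},{r,s,t}} W235={{p,s},{r,s},{p,r,s},{r,s,t}} W245={{r,s},{p,r,s},{r,s,t}} W345={{r,s},{p,r,s},{r,s,t}}
  W2345={{r,s},{p,r,s},{r,s,t}}
C dims 5,10,6,1; δ0: rk 4, SNF 1^4; δ1: rk 5, SNF 1^5; δ2: rk 1, SNF 1^1
Ȟ^0 = (5 − 4) − 0 = 1, so Ȟ^0 ≅ Z
Ȟ^1 = (10 − 5) − 4 = 1, so Ȟ^1 ≅ Z
Ȟ^2 = (6 − 1) − 5 = 0, so Ȟ^2 ≅ 0

Ȟ^0(U;F) ≅ Z, Ȟ^1(U;F) ≅ Z and Ȟ^2(U;F) ≅ 0


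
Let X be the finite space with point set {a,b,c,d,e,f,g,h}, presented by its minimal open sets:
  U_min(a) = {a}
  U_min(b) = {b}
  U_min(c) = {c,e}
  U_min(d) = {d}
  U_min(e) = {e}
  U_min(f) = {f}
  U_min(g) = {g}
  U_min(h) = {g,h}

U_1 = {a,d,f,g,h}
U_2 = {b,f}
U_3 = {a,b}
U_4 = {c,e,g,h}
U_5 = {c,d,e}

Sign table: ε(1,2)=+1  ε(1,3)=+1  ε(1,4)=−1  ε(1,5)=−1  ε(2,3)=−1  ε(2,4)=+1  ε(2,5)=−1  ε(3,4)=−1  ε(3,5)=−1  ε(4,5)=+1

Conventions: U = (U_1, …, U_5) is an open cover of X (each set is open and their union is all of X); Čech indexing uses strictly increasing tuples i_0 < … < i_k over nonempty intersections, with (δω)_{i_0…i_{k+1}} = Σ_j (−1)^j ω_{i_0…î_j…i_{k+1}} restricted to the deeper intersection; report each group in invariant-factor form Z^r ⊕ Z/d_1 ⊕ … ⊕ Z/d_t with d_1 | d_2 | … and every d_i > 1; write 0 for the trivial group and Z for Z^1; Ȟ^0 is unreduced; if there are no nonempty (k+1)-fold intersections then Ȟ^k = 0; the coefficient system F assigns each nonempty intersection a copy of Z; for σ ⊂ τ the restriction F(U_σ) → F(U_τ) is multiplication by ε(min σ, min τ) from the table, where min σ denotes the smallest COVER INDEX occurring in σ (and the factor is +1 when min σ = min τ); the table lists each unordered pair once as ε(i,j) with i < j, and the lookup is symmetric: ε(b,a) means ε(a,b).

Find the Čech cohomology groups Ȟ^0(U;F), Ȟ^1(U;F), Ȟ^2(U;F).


Ȟ^0 ≅ 0,  Ȟ^1 ≅ Z ⊕ Z/2,  Ȟ^2 ≅ 0

nonempty intersections:
  U12={f} U13={a} U14={g,h} U15={d} U23={b} U45={c,e}
C dims 5,6; δ0: rk 5, SNF 1^4·2
Ȟ^0: (5−5)−0=0 ⇒ 0
Ȟ^1: (6−0)−5=1 plus torsion [2] ⇒ Z ⊕ Z/2
Ȟ^2: (0−0)−0=0 ⇒ 0


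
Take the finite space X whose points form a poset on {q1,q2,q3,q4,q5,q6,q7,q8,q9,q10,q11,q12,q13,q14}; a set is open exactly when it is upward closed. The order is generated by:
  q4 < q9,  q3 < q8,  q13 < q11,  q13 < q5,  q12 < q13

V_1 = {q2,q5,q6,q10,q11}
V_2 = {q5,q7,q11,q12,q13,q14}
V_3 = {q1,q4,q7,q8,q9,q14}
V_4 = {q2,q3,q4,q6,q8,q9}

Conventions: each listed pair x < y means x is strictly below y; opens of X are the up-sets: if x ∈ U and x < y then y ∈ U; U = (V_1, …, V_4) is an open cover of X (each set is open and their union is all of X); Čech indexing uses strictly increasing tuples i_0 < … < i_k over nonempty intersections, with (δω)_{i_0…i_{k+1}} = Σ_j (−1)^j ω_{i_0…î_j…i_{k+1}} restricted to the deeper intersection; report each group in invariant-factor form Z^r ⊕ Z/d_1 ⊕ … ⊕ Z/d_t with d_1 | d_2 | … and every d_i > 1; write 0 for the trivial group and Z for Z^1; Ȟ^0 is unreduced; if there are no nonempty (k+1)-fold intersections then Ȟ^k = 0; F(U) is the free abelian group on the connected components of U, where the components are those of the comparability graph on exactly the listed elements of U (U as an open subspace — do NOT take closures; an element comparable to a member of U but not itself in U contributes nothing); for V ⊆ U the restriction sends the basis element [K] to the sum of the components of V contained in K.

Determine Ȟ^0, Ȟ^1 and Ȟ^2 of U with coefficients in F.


cover nerve:
  V12={q5,q11} V14={q2,q6} V23={q7,q14} V34={q4,q8,q9}
components per intersection:
  V1: {q2} {q5} {q6} {q10} {q11}
  V2: {q5,q11,q12,q13} {q7} {q14}
  V3: {q1} {q4,q9} {q7} {q8} {q14}
  V4: {q2} {q3,q8} {q4,q9} {q6}
  V12: {q5} {q11}
  V14: {q2} {q6}
  V23: {q7} {q14}
  V34: {q4,q9} {q8}
C dims 17,8; δ0: rk 8, SNF 1^8
Ȟ^0: (17−8)−0=9 ⇒ Z^9
Ȟ^1: (8−0)−8=0 ⇒ 0
Ȟ^2: (0−0)−0=0 ⇒ 0

Ȟ^0 = Z^9,  Ȟ^1 = 0,  Ȟ^2 = 0


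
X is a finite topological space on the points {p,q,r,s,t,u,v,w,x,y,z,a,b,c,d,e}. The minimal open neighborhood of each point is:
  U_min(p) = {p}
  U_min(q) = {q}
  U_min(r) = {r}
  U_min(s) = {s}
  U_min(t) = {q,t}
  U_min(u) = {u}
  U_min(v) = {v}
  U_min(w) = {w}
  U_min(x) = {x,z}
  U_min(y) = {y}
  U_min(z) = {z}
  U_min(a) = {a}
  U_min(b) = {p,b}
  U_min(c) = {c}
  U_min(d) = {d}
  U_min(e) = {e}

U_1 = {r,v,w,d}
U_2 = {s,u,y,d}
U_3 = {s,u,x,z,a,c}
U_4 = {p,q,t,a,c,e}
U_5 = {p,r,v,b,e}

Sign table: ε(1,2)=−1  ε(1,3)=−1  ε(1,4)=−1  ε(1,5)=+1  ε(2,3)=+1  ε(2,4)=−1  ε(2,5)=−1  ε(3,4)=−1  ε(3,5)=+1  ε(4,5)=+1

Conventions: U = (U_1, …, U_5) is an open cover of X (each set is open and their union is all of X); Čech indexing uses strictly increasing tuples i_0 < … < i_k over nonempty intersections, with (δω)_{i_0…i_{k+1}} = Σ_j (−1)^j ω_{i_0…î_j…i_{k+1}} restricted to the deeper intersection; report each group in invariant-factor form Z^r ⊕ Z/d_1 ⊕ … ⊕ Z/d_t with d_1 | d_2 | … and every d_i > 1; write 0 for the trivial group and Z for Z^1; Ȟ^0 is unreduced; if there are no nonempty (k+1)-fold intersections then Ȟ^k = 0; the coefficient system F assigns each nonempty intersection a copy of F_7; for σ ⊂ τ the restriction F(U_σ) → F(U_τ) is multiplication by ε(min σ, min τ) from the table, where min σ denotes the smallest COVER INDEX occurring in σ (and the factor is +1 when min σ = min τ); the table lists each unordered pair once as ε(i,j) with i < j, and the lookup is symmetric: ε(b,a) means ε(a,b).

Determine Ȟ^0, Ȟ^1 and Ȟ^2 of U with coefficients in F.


Ȟ^0 = Z/7, Ȟ^1 = Z/7, Ȟ^2 = 0

nonempty overlaps:
  U12={d} U15={r,v} U23={s,u} U34={a,c} U45={p,e}
C dims 5,5; δ0: rk_F7 4
degree 0: 5−4−0 = 1 → Ȟ^0 ≅ Z/7
degree 1: 5−0−4 = 1 → Ȟ^1 ≅ Z/7
degree 2: 0−0−0 = 0 → Ȟ^2 ≅ 0


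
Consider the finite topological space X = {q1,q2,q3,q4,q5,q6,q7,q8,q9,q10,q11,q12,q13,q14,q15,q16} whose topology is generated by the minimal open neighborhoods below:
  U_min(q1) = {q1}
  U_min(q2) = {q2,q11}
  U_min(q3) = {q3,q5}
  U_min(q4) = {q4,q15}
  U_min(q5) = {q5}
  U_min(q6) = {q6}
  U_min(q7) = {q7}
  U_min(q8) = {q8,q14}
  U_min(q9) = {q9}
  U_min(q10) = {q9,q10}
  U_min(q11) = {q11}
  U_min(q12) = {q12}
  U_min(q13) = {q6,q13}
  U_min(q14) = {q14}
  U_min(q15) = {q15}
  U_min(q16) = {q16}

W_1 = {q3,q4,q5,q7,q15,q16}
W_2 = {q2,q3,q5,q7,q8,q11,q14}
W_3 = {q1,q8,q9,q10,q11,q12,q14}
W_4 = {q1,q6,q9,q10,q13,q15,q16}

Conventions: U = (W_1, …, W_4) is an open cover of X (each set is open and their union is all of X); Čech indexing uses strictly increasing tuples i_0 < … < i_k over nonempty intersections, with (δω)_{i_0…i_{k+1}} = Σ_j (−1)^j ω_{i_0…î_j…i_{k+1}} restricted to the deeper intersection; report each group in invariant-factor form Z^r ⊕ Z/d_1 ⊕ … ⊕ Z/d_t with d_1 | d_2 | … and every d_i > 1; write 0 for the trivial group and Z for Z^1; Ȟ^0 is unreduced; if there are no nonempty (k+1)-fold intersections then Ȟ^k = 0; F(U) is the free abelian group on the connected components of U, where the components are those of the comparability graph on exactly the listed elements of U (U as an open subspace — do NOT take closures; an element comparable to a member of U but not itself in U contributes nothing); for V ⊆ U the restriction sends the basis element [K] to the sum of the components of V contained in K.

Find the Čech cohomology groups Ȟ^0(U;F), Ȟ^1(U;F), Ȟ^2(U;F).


nerve of the cover:
  W12={q3,q5,q7} W14={q15,q16} W23={q8,q11,q14} W34={q1,q9,q10}
components per intersection:
  W1: {q3,q5} {q4,q15} {q7} {q16}
  W2: {q2,q11} {q3,q5} {q7} {q8,q14}
  W3: {q1} {q8,q14} {q9,q10} {q11} {q12}
  W4: {q1} {q6,q13} {q9,q10} {q15} {q16}
  W12: {q3,q5} {q7}
  W14: {q15} {q16}
  W23: {q8,q14} {q11}
  W34: {q1} {q9,q10}
C dims 18,8; δ0: rk 8, SNF 1^8
Ȟ^0 = (18 − 8) − 0 = 10, so Ȟ^0 ≅ Z^10
Ȟ^1 = (8 − 0) − 8 = 0, so Ȟ^1 ≅ 0
Ȟ^2 = (0 − 0) − 0 = 0, so Ȟ^2 ≅ 0

Ȟ^0 = Z^10, Ȟ^1 = 0 and Ȟ^2 = 0


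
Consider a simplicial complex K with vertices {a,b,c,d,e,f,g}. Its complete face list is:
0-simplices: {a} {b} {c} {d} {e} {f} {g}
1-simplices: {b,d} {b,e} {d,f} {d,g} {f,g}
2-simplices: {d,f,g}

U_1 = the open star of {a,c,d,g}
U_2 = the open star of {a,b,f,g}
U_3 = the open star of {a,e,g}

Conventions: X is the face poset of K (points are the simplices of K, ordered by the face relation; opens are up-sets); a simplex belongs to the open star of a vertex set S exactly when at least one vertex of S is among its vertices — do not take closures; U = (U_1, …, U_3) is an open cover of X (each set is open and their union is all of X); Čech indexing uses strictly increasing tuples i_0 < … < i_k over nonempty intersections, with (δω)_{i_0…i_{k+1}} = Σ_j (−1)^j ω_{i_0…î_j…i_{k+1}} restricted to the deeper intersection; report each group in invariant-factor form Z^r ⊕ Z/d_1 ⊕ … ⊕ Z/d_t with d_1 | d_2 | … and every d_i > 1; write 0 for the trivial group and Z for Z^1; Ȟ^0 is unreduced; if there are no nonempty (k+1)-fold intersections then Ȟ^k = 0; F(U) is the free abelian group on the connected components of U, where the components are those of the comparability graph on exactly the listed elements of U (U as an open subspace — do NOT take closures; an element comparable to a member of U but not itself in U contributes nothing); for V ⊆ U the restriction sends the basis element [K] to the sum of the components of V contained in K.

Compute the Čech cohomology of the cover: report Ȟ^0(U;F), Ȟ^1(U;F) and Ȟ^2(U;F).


nerve simplices:
  U1={{a},{c},{d},{g},{b,d},{d,f},{d,g},{f,g},{d,f,g}} U2={{a},{b},{f},{g},{b,d},{b,e},{d,f},{d,g},{f,g},{d,f,g}} U3={{a},{e},{g},{b,e},{d,g},{f,g},{d,f,g}}
  U12={{a},{g},{b,d},{d,f},{d,g},{f,g},{d,f,g}} U13={{a},{g},{d,g},{f,g},{d,f,g}} U23={{a},{g},{b,e},{d,g},{f,g},{d,f,g}}
  U123={{a},{g},{d,g},{f,g},{d,f,g}}
components per intersection:
  U1: {{a}} {{c}} {{d},{g},{b,d},{d,f},{d,g},{f,g},{d,f,g}}
  U2: {{a}} {{b},{b,d},{b,e}} {{f},{g},{d,f},{d,g},{f,g},{d,f,g}}
  U3: {{a}} {{e},{b,e}} {{g},{d,g},{f,g},{d,f,g}}
  U12: {{a}} {{g},{d,f},{d,g},{f,g},{d,f,g}} {{b,d}}
  U13: {{a}} {{g},{d,g},{f,g},{d,f,g}}
  U23: {{a}} {{g},{d,g},{f,g},{d,f,g}} {{b,e}}
  U123: {{a}} {{g},{d,g},{f,g},{d,f,g}}
C dims 9,8,2; δ0: rk 6, SNF 1^6; δ1: rk 2, SNF 1^2
degree 0: 9−6−0 = 3 → Ȟ^0 ≅ Z^3
degree 1: 8−2−6 = 0 → Ȟ^1 ≅ 0
degree 2: 2−0−2 = 0 → Ȟ^2 ≅ 0

Ȟ^0 ≅ Z^3, Ȟ^1 ≅ 0, Ȟ^2 ≅ 0


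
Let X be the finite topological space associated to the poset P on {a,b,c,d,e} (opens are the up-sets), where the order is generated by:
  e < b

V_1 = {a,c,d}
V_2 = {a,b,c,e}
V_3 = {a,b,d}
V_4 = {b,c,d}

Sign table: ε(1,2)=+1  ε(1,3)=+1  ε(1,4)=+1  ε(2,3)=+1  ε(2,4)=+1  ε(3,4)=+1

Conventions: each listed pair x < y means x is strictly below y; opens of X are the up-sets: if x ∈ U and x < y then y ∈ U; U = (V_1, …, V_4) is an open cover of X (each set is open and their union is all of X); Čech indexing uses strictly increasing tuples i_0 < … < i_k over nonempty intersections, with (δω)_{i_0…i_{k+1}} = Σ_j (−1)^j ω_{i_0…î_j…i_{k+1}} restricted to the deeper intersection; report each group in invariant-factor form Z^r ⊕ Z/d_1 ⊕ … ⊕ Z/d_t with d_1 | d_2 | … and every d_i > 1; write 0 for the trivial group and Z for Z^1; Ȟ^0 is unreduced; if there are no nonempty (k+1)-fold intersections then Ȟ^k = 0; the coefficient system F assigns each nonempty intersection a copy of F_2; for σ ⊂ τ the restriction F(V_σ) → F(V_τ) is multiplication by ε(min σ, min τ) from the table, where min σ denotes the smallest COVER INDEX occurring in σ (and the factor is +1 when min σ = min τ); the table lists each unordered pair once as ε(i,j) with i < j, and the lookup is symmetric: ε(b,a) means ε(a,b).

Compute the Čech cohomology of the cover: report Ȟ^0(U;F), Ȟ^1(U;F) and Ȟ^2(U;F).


Ȟ^0 = Z/2, Ȟ^1 = 0 and Ȟ^2 = Z/2

nerve simplices:
  V12={a,c} V13={a,d} V14={c,d} V23={a,b} V24={b,c} V34={b,d}
  V123={a} V124={c} V134={d} V234={b}
C dims 4,6,4; δ0: rk_F2 3; δ1: rk_F2 3
degree 0: 4−3−0 = 1 → Ȟ^0 ≅ Z/2
degree 1: 6−3−3 = 0 → Ȟ^1 ≅ 0
degree 2: 4−0−3 = 1 → Ȟ^2 ≅ Z/2


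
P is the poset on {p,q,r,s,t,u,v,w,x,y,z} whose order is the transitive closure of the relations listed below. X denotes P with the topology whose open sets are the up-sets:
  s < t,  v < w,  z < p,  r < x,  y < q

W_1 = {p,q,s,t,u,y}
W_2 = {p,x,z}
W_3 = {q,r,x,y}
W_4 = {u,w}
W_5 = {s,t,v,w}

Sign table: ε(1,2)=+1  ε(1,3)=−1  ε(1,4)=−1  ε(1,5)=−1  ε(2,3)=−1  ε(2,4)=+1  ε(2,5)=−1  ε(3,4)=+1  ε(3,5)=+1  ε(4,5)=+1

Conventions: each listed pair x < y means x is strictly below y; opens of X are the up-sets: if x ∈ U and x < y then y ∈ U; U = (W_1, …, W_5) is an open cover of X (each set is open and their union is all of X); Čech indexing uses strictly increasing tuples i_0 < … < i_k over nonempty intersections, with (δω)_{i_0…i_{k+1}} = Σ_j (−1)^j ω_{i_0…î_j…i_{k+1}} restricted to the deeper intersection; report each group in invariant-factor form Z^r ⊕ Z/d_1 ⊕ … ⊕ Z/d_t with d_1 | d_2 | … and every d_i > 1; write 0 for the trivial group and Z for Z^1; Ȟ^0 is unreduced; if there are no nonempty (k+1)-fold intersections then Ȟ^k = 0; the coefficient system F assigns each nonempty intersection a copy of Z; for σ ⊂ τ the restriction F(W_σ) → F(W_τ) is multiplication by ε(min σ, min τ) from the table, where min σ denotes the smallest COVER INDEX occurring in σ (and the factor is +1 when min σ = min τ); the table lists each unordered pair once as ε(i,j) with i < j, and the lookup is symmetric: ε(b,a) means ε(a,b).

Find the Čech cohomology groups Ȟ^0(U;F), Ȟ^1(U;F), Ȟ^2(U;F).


Ȟ^0(U;F) ≅ Z, Ȟ^1(U;F) ≅ Z^2, Ȟ^2(U;F) ≅ 0

nerve of the cover:
  W12={p} W13={q,y} W14={u} W15={s,t} W23={x} W45={w}
C dims 5,6; δ0: rk 4, SNF 1^4
Ȟ^0 = (5 − 4) − 0 = 1, so Ȟ^0 ≅ Z
Ȟ^1 = (6 − 0) − 4 = 2, so Ȟ^1 ≅ Z^2
Ȟ^2 = (0 − 0) − 0 = 0, so Ȟ^2 ≅ 0


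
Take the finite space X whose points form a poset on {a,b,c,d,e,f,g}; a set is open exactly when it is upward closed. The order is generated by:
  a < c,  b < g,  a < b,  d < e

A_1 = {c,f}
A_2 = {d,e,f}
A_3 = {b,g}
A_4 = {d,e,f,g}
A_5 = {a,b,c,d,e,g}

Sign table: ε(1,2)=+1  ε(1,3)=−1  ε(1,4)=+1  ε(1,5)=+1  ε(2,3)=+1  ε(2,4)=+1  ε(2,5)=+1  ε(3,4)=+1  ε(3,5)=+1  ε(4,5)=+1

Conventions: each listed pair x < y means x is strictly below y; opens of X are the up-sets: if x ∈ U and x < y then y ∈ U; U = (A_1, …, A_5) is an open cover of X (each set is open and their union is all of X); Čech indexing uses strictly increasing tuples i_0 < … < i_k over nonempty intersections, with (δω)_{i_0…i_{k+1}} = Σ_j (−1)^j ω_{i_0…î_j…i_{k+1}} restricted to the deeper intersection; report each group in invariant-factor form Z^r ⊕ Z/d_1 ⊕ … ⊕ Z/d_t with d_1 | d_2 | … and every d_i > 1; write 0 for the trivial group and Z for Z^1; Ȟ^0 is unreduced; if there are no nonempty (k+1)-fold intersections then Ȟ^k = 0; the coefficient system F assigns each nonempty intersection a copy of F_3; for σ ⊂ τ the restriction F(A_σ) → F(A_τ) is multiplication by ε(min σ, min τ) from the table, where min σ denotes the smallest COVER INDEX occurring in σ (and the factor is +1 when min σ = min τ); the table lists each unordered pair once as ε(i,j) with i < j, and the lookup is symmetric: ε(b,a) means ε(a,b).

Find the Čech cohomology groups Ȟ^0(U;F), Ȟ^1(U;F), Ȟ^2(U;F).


Ȟ^0 = Z/3; Ȟ^1 = Z/3; Ȟ^2 = 0

nerve simplices:
  A12={f} A14={f} A15={c} A24={d,e,f} A25={d,e} A34={g} A35={b,g} A45={d,e,g}
  A124={f} A245={d,e} A345={g}
C dims 5,8,3; δ0: rk_F3 4; δ1: rk_F3 3
degree 0: 5−4−0 = 1 → Ȟ^0 ≅ Z/3
degree 1: 8−3−4 = 1 → Ȟ^1 ≅ Z/3
degree 2: 3−0−3 = 0 → Ȟ^2 ≅ 0


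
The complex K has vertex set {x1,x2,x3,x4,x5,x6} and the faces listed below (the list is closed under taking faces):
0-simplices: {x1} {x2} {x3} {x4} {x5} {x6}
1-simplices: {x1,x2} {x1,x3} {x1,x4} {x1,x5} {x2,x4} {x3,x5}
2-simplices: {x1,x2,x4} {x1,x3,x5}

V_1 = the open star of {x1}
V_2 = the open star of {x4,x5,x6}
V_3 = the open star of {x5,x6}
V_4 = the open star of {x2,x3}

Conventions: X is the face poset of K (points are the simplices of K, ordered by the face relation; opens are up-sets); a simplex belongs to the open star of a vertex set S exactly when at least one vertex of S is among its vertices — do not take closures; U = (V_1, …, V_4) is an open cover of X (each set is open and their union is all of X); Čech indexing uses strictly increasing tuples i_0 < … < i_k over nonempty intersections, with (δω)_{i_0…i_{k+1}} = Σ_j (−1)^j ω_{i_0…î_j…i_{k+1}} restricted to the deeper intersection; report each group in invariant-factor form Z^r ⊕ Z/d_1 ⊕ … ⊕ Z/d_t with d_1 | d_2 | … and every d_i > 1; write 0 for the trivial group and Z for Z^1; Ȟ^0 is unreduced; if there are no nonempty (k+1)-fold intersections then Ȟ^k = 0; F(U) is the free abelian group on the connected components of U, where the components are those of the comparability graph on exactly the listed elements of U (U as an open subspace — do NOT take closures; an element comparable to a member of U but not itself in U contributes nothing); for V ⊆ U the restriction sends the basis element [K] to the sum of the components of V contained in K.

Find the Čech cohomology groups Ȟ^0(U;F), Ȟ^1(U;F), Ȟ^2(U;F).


intersection data:
  V1={{x1},{x1,x2},{x1,x3},{x1,x4},{x1,x5},{x1,x2,x4},{x1,x3,x5}} V2={{x4},{x5},{x6},{x1,x4},{x1,x5},{x2,x4},{x3,x5},{x1,x2,x4},{x1,x3,x5}} V3={{x5},{x6},{x1,x5},{x3,x5},{x1,x3,x5}} V4={{x2},{x3},{x1,x2},{x1,x3},{x2,x4},{x3,x5},{x1,x2,x4},{x1,x3,x5}}
  V12={{x1,x4},{x1,x5},{x1,x2,x4},{x1,x3,x5}} V13={{x1,x5},{x1,x3,x5}} V14={{x1,x2},{x1,x3},{x1,x2,x4},{x1,x3,x5}} V23={{x5},{x6},{x1,x5},{x3,x5},{x1,x3,x5}} V24={{x2,x4},{x3,x5},{x1,x2,x4},{x1,x3,x5}} V34={{x3,x5},{x1,x3,x5}}
  V123={{x1,x5},{x1,x3,x5}} V124={{x1,x2,x4},{x1,x3,x5}} V134={{x1,x3,x5}} V234={{x3,x5},{x1,x3,x5}}
  V1234={{x1,x3,x5}}
components per intersection:
  V1: {{x1},{x1,x2},{x1,x3},{x1,x4},{x1,x5},{x1,x2,x4},{x1,x3,x5}}
  V2: {{x4},{x1,x4},{x2,x4},{x1,x2,x4}} {{x5},{x1,x5},{x3,x5},{x1,x3,x5}} {{x6}}
  V3: {{x5},{x1,x5},{x3,x5},{x1,x3,x5}} {{x6}}
  V4: {{x2},{x1,x2},{x2,x4},{x1,x2,x4}} {{x3},{x1,x3},{x3,x5},{x1,x3,x5}}
  V12: {{x1,x4},{x1,x2,x4}} {{x1,x5},{x1,x3,x5}}
  V13: {{x1,x5},{x1,x3,x5}}
  V14: {{x1,x2},{x1,x2,x4}} {{x1,x3},{x1,x3,x5}}
  V23: {{x5},{x1,x5},{x3,x5},{x1,x3,x5}} {{x6}}
  V24: {{x2,x4},{x1,x2,x4}} {{x3,x5},{x1,x3,x5}}
  V34: {{x3,x5},{x1,x3,x5}}
  V123: {{x1,x5},{x1,x3,x5}}
  V124: {{x1,x2,x4}} {{x1,x3,x5}}
  V134: {{x1,x3,x5}}
  V234: {{x3,x5},{x1,x3,x5}}
  V1234: {{x1,x3,x5}}
C dims 8,10,5,1; δ0: rk 6, SNF 1^6; δ1: rk 4, SNF 1^4; δ2: rk 1, SNF 1^1
Ȟ^0 = (8 − 6) − 0 = 2, so Ȟ^0 ≅ Z^2
Ȟ^1 = (10 − 4) − 6 = 0, so Ȟ^1 ≅ 0
Ȟ^2 = (5 − 1) − 4 = 0, so Ȟ^2 ≅ 0

Ȟ^0 ≅ Z^2, Ȟ^1 ≅ 0 and Ȟ^2 ≅ 0


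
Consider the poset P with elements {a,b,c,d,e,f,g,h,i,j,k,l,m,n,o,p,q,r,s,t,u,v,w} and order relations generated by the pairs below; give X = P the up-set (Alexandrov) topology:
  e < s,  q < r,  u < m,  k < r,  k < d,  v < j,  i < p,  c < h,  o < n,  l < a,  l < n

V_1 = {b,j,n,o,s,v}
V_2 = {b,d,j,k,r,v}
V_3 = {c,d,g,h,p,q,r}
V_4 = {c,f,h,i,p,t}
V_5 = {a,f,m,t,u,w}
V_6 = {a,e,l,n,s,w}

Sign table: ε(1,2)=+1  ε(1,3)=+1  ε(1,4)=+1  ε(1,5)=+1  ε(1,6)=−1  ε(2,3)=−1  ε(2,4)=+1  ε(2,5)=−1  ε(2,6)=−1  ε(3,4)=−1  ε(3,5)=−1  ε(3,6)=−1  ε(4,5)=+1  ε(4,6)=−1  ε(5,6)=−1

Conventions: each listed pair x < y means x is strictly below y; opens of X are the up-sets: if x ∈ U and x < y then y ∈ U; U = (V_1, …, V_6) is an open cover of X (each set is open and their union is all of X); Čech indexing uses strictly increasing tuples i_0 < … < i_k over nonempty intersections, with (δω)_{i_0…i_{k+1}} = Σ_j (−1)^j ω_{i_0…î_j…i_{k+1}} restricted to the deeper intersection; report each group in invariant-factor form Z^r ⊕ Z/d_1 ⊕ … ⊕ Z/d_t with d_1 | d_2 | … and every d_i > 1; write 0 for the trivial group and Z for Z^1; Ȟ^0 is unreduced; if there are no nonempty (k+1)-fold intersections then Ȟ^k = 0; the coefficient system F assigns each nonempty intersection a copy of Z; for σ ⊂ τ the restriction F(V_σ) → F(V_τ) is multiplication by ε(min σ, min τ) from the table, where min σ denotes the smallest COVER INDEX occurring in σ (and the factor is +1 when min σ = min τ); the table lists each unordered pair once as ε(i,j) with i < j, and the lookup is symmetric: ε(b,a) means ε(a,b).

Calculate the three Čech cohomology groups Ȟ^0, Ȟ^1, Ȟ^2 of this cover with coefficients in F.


Ȟ^0 ≅ Z,  Ȟ^1 ≅ Z,  Ȟ^2 ≅ 0

cover nerve:
  V12={b,j,v} V16={n,s} V23={d,r} V34={c,h,p} V45={f,t} V56={a,w}
C dims 6,6; δ0: rk 5, SNF 1^5
Ȟ^0: (6−5)−0=1 ⇒ Z
Ȟ^1: (6−0)−5=1 ⇒ Z
Ȟ^2: (0−0)−0=0 ⇒ 0


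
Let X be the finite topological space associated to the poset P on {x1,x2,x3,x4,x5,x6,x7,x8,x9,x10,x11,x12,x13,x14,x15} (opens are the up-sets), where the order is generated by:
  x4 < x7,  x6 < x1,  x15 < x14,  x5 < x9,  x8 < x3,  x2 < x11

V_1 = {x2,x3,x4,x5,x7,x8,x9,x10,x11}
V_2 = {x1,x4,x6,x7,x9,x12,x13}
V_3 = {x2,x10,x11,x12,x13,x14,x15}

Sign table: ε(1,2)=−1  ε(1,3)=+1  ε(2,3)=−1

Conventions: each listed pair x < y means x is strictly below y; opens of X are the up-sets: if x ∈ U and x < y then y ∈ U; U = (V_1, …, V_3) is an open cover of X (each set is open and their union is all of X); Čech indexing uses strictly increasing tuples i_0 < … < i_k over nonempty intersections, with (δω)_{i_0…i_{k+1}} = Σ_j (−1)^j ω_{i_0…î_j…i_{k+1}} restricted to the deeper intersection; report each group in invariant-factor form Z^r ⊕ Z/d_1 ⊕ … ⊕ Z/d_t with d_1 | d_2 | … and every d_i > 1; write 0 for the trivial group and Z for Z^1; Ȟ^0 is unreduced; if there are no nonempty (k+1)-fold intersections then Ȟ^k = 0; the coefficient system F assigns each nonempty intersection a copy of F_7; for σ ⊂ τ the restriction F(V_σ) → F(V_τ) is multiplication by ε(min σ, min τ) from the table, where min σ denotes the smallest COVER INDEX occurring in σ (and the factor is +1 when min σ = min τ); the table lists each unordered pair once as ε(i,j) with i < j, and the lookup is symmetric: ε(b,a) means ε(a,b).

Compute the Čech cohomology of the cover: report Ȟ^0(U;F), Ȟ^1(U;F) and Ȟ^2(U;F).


nonempty intersections:
  V12={x4,x7,x9} V13={x2,x10,x11} V23={x12,x13}
C dims 3,3; δ0: rk_F7 2
Ȟ^0: (3−2)−0=1 ⇒ Z/7
Ȟ^1: (3−0)−2=1 ⇒ Z/7
Ȟ^2: (0−0)−0=0 ⇒ 0

Ȟ^0 = Z/7, Ȟ^1 = Z/7, Ȟ^2 = 0


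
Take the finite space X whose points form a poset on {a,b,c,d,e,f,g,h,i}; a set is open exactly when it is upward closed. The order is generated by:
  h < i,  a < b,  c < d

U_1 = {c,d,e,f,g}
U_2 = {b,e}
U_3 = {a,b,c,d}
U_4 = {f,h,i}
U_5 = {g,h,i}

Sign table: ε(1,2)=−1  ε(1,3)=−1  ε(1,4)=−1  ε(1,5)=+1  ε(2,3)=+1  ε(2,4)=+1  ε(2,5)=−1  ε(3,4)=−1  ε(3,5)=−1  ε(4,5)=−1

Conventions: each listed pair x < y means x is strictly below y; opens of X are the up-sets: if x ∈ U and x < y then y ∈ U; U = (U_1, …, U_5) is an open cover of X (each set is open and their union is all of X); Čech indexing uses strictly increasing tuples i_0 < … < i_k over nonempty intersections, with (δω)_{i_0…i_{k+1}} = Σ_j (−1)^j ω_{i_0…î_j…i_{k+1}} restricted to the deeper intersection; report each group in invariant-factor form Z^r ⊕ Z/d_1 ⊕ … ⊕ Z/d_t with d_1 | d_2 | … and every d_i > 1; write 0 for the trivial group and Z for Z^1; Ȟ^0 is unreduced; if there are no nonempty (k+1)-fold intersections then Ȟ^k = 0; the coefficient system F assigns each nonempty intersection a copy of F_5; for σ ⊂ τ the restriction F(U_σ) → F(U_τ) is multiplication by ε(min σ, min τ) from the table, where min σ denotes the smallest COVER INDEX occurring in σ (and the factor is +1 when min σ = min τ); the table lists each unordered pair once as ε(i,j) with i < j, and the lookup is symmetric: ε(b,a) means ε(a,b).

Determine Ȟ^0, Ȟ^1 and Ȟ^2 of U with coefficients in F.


Ȟ^0(U;F) ≅ Z/5,  Ȟ^1(U;F) ≅ Z/5 ⊕ Z/5,  Ȟ^2(U;F) ≅ 0

nerve simplices:
  U12={e} U13={c,d} U14={f} U15={g} U23={b} U45={h,i}
C dims 5,6; δ0: rk_F5 4
degree 0: 5−4−0 = 1 → Ȟ^0 ≅ Z/5
degree 1: 6−0−4 = 2 → Ȟ^1 ≅ Z/5 ⊕ Z/5
degree 2: 0−0−0 = 0 → Ȟ^2 ≅ 0


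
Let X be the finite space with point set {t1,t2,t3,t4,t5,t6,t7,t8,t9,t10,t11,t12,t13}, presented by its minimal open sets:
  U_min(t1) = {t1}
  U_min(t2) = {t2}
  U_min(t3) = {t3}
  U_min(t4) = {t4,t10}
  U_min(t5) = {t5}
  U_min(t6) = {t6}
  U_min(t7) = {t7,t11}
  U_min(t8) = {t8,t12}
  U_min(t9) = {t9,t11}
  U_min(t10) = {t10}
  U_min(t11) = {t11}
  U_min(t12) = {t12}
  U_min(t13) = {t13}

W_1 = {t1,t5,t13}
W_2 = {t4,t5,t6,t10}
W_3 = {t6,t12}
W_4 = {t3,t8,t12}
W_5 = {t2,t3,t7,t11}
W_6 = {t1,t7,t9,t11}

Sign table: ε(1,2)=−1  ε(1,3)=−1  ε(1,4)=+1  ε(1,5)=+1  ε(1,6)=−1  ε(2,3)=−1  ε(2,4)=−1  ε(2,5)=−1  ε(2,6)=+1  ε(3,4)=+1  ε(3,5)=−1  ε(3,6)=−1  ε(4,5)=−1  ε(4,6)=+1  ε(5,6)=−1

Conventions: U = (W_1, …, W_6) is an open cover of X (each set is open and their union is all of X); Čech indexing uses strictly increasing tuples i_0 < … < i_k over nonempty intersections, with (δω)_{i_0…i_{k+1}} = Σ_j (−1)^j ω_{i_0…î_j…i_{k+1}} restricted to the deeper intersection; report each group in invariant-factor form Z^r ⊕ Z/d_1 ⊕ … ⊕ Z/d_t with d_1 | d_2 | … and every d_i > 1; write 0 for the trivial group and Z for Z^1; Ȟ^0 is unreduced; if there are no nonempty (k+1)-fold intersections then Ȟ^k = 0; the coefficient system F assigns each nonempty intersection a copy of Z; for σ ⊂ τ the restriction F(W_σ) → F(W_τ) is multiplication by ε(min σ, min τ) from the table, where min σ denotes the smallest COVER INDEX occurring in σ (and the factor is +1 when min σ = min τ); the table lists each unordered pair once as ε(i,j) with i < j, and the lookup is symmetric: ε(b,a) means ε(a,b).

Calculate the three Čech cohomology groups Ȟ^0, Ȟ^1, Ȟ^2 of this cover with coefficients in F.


nonempty intersections:
  W12={t5} W16={t1} W23={t6} W34={t12} W45={t3} W56={t7,t11}
C dims 6,6; δ0: rk 6, SNF 1^5·2
Ȟ^0: (6−6)−0=0 ⇒ 0
Ȟ^1: (6−0)−6=0 plus torsion [2] ⇒ Z/2
Ȟ^2: (0−0)−0=0 ⇒ 0

Ȟ^0(U;F) ≅ 0, Ȟ^1(U;F) ≅ Z/2 and Ȟ^2(U;F) ≅ 0


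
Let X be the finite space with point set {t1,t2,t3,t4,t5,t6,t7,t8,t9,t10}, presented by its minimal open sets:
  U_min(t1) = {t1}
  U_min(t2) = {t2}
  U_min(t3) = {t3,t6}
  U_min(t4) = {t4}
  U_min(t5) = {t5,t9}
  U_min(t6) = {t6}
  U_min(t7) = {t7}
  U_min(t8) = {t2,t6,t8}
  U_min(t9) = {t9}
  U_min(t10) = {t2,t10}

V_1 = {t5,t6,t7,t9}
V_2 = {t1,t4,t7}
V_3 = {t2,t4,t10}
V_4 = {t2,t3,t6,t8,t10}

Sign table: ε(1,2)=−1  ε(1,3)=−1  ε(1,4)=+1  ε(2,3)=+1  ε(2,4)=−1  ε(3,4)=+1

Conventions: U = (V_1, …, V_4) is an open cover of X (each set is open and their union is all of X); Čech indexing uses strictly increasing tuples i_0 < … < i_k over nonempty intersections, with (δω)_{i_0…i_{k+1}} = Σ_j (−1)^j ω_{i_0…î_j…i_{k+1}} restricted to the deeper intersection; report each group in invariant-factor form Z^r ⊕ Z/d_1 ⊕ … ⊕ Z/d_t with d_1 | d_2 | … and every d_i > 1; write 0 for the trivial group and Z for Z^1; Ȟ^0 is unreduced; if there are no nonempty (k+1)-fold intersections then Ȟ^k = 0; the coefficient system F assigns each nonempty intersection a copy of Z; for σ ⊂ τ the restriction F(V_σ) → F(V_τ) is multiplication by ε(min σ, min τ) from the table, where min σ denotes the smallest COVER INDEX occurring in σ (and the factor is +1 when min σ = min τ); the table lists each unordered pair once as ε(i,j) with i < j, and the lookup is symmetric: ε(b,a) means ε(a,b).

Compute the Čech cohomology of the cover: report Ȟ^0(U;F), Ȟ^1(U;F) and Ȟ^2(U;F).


Ȟ^0 ≅ 0, Ȟ^1 ≅ Z/2 and Ȟ^2 ≅ 0

nonempty overlaps:
  V12={t7} V14={t6} V23={t4} V34={t2,t10}
C dims 4,4; δ0: rk 4, SNF 1^3·2
degree 0: 4−4−0 = 0 → Ȟ^0 ≅ 0
degree 1: 4−0−4 = 0 plus torsion [2] → Ȟ^1 ≅ Z/2
degree 2: 0−0−0 = 0 → Ȟ^2 ≅ 0


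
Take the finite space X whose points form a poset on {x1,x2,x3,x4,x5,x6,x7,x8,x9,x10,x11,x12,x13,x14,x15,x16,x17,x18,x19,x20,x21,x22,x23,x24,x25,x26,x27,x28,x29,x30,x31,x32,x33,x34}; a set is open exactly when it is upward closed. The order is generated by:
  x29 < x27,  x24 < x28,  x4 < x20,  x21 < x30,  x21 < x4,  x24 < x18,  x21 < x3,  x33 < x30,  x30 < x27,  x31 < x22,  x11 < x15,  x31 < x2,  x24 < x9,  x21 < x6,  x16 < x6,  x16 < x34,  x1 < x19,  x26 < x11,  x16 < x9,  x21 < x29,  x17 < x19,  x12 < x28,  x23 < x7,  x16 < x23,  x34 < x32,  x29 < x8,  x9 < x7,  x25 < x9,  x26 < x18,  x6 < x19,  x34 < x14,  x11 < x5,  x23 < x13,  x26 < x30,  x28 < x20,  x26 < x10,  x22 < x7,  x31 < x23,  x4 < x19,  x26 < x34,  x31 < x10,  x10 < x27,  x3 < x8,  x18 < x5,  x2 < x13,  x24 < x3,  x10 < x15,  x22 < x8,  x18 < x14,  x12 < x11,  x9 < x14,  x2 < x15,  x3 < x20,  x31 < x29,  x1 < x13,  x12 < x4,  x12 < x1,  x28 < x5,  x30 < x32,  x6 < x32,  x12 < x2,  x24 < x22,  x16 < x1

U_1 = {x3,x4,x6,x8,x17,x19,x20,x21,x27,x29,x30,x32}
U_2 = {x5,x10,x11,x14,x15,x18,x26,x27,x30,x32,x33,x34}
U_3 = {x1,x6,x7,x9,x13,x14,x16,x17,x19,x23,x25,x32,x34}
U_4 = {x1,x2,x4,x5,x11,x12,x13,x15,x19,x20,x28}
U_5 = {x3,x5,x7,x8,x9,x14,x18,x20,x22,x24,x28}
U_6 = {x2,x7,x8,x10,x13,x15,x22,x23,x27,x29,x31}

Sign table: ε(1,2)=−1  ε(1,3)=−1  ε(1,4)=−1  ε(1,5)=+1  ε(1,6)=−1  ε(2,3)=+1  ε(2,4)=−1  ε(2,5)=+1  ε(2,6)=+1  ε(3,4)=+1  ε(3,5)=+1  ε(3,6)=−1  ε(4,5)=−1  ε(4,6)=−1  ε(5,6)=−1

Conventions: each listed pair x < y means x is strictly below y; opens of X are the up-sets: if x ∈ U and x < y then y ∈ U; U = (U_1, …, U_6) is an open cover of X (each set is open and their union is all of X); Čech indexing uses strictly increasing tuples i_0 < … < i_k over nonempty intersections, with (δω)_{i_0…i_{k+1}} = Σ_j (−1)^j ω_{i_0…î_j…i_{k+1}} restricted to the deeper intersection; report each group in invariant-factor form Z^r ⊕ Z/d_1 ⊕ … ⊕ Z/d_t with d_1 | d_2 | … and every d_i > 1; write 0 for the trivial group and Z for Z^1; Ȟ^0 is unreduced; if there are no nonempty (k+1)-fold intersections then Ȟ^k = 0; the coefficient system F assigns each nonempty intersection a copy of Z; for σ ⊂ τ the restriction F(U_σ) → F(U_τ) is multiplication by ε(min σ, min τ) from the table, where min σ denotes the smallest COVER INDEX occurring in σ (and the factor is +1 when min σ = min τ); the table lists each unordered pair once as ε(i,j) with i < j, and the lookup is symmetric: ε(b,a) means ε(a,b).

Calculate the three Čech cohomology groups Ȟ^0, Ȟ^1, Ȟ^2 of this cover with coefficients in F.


Ȟ^0(U;F) ≅ 0; Ȟ^1(U;F) ≅ Z/2; Ȟ^2(U;F) ≅ Z

intersection data:
  U12={x27,x30,x32} U13={x6,x17,x19,x32} U14={x4,x19,x20} U15={x3,x8,x20} U16={x8,x27,x29} U23={x14,x32,x34} U24={x5,x11,x15} U25={x5,x14,x18} U26={x10,x15,x27} U34={x1,x13,x19} U35={x7,x9,x14} U36={x7,x13,x23} U45={x5,x20,x28} U46={x2,x13,x15} U56={x7,x8,x22}
  U123={x32} U126={x27} U134={x19} U145={x20} U156={x8} U235={x14} U245={x5} U246={x15} U346={x13} U356={x7}
C dims 6,15,10; δ0: rk 6, SNF 1^5·2; δ1: rk 9, SNF 1^9
Ȟ^0 = (6 − 6) − 0 = 0, so Ȟ^0 ≅ 0
Ȟ^1 = (15 − 9) − 6 = 0 plus torsion [2], so Ȟ^1 ≅ Z/2
Ȟ^2 = (10 − 0) − 9 = 1, so Ȟ^2 ≅ Z


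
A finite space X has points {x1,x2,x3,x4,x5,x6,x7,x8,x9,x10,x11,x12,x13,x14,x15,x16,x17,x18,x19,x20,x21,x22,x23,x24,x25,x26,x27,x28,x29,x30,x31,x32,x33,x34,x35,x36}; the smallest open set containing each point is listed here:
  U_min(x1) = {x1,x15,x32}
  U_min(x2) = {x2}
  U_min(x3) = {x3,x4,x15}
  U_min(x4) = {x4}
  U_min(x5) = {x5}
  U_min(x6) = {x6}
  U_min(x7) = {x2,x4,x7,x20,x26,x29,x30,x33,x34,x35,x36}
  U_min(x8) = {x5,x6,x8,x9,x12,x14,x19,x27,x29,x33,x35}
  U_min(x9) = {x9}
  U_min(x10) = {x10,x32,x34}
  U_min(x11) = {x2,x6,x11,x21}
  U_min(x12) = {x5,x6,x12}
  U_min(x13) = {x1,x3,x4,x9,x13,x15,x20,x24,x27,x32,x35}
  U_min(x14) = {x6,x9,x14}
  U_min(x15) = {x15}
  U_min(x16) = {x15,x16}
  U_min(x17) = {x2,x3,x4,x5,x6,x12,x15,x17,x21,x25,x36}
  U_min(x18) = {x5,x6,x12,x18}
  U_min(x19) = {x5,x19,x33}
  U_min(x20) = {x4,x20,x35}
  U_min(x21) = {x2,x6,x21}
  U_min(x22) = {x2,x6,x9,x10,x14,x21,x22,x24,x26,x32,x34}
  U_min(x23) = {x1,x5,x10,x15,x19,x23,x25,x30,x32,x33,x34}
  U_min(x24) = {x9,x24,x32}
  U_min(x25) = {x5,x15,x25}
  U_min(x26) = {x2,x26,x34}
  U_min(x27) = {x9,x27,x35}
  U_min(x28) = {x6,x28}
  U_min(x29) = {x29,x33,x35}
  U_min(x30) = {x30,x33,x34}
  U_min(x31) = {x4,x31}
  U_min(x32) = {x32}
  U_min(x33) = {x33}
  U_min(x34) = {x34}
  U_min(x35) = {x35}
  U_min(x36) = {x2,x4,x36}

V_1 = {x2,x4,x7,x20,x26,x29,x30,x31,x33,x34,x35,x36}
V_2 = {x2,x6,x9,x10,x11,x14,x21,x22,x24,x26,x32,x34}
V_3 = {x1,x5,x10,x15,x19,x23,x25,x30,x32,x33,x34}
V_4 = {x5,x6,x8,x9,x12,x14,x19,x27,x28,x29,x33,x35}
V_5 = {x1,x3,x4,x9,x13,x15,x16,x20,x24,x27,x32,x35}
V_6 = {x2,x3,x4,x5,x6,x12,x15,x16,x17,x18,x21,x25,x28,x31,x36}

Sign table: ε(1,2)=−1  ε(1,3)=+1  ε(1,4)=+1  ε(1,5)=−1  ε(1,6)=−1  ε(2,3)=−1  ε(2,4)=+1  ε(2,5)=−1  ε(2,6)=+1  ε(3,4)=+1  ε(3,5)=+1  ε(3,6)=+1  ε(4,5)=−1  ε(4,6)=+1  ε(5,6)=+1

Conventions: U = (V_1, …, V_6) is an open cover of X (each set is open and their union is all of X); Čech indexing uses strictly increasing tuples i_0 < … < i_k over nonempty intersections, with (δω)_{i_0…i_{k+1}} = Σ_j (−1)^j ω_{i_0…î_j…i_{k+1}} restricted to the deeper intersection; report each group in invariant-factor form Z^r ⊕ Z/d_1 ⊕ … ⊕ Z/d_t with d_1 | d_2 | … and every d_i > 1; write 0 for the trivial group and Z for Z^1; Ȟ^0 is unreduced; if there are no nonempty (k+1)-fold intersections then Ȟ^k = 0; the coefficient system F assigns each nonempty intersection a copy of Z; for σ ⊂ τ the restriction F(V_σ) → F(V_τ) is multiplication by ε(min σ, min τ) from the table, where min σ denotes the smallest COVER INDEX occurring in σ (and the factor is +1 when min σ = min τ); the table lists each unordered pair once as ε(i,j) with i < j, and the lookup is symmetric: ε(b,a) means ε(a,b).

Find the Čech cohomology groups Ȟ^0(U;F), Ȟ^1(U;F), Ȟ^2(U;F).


nonempty intersections:
  V12={x2,x26,x34} V13={x30,x33,x34} V14={x29,x33,x35} V15={x4,x20,x35} V16={x2,x4,x31,x36} V23={x10,x32,x34} V24={x6,x9,x14} V25={x9,x24,x32} V26={x2,x6,x21} V34={x5,x19,x33} V35={x1,x15,x32} V36={x5,x15,x25} V45={x9,x27,x35} V46={x5,x6,x12,x28} V56={x3,x4,x15,x16}
  V123={x34} V126={x2} V134={x33} V145={x35} V156={x4} V235={x32} V245={x9} V246={x6} V346={x5} V356={x15}
C dims 6,15,10; δ0: rk 6, SNF 1^5·2; δ1: rk 9, SNF 1^9
Ȟ^0: (6−6)−0=0 ⇒ 0
Ȟ^1: (15−9)−6=0 plus torsion [2] ⇒ Z/2
Ȟ^2: (10−0)−9=1 ⇒ Z

Ȟ^0 ≅ 0, Ȟ^1 ≅ Z/2 and Ȟ^2 ≅ Z
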